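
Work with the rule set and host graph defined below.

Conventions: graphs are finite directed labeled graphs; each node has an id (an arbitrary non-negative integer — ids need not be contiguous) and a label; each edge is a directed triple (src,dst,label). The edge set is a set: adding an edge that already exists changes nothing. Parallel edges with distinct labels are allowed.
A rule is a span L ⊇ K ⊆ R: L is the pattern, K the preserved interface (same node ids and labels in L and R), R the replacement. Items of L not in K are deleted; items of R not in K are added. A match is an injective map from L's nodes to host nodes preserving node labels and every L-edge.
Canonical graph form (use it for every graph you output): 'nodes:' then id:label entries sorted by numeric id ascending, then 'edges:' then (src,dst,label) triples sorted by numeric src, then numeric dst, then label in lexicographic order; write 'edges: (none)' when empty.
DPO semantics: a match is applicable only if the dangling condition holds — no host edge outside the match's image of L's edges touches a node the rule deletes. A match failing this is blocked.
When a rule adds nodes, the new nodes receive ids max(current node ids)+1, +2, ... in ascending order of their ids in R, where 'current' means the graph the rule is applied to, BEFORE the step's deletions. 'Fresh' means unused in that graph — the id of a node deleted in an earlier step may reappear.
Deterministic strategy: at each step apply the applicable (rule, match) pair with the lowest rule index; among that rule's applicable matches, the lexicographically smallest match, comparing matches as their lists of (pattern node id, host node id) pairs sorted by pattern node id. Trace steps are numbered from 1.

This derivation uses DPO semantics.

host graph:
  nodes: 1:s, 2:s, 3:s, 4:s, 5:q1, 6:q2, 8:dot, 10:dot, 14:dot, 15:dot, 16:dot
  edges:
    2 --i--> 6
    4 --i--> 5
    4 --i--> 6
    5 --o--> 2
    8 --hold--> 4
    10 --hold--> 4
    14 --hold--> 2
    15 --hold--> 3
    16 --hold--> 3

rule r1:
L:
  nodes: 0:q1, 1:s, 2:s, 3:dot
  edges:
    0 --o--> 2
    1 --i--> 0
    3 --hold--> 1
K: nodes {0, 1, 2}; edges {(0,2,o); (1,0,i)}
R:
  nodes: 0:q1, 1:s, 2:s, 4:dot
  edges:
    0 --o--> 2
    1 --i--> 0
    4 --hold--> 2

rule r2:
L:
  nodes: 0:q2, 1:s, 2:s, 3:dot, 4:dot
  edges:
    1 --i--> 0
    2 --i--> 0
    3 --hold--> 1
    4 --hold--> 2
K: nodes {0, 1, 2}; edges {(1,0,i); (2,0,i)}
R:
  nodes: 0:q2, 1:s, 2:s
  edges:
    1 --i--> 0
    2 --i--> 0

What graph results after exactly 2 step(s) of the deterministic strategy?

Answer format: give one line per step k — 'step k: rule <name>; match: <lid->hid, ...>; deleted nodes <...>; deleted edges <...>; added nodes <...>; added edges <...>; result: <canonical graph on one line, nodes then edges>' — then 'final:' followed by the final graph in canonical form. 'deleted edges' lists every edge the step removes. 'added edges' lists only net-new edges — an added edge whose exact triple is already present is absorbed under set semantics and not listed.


step 1: rule r1; match: 0->5, 1->4, 2->2, 3->8; deleted nodes 8; deleted edges (8,4,hold); added nodes 17; added edges (17,2,hold); result: nodes: 1:s, 2:s, 3:s, 4:s, 5:q1, 6:q2, 10:dot, 14:dot, 15:dot, 16:dot, 17:dot edges: (2,6,i); (4,5,i); (4,6,i); (5,2,o); (10,4,hold); (14,2,hold); (15,3,hold); (16,3,hold); (17,2,hold)
step 2: rule r1; match: 0->5, 1->4, 2->2, 3->10; deleted nodes 10; deleted edges (10,4,hold); added nodes 18; added edges (18,2,hold); result: nodes: 1:s, 2:s, 3:s, 4:s, 5:q1, 6:q2, 14:dot, 15:dot, 16:dot, 17:dot, 18:dot edges: (2,6,i); (4,5,i); (4,6,i); (5,2,o); (14,2,hold); (15,3,hold); (16,3,hold); (17,2,hold); (18,2,hold)
final:
nodes: 1:s, 2:s, 3:s, 4:s, 5:q1, 6:q2, 14:dot, 15:dot, 16:dot, 17:dot, 18:dot
edges: (2,6,i); (4,5,i); (4,6,i); (5,2,o); (14,2,hold); (15,3,hold); (16,3,hold); (17,2,hold); (18,2,hold)


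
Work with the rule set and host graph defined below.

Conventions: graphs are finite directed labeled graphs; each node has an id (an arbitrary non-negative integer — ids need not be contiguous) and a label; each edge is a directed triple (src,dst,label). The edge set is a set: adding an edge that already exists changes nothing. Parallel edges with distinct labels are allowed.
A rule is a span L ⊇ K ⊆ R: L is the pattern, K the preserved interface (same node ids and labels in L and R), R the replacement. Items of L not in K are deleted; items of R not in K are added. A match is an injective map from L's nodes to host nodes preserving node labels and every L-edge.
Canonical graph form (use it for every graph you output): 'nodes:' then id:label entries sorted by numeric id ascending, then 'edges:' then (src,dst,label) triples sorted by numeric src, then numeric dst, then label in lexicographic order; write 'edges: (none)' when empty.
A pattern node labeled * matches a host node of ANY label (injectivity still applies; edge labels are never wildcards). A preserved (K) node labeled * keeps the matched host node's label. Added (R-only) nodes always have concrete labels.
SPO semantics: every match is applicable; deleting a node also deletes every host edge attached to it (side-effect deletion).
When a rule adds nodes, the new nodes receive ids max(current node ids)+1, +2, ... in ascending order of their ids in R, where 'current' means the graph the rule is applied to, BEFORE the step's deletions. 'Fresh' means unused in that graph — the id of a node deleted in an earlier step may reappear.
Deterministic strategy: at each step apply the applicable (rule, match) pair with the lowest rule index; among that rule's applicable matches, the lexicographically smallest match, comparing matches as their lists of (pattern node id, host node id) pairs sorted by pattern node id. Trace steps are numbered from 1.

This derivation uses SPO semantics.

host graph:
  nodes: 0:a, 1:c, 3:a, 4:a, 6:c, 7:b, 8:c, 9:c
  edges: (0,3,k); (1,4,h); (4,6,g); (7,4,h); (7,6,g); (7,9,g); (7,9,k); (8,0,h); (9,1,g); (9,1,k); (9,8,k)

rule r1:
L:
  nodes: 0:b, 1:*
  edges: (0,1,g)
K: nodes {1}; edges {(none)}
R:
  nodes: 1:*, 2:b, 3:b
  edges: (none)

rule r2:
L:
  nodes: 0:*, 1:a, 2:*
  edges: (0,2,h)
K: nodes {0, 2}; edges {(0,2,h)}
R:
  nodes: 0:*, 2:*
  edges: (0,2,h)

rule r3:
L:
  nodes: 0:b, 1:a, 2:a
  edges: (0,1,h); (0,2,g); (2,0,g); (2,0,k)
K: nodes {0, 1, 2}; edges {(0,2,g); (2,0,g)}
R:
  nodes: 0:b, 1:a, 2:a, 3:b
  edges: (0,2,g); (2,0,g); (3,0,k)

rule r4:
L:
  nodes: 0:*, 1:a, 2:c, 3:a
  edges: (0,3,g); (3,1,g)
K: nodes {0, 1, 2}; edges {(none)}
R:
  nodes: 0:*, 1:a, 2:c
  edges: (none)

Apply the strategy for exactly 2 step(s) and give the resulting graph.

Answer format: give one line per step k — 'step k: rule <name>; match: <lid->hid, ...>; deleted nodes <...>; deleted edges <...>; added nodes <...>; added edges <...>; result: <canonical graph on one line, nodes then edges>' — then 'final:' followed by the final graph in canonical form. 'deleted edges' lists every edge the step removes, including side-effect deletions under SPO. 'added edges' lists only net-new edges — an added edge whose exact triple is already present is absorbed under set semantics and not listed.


step 1: rule r1; match: 0->7, 1->6; deleted nodes 7; deleted edges (7,4,h); (7,6,g); (7,9,g); (7,9,k); added nodes 10, 11; added edges (none); result: nodes: 0:a, 1:c, 3:a, 4:a, 6:c, 8:c, 9:c, 10:b, 11:b edges: (0,3,k); (1,4,h); (4,6,g); (8,0,h); (9,1,g); (9,1,k); (9,8,k)
step 2: rule r2; match: 0->1, 1->0, 2->4; deleted nodes 0; deleted edges (0,3,k); (8,0,h); added nodes (none); added edges (none); result: nodes: 1:c, 3:a, 4:a, 6:c, 8:c, 9:c, 10:b, 11:b edges: (1,4,h); (4,6,g); (9,1,g); (9,1,k); (9,8,k)
final:
nodes: 1:c, 3:a, 4:a, 6:c, 8:c, 9:c, 10:b, 11:b
edges: (1,4,h); (4,6,g); (9,1,g); (9,1,k); (9,8,k)


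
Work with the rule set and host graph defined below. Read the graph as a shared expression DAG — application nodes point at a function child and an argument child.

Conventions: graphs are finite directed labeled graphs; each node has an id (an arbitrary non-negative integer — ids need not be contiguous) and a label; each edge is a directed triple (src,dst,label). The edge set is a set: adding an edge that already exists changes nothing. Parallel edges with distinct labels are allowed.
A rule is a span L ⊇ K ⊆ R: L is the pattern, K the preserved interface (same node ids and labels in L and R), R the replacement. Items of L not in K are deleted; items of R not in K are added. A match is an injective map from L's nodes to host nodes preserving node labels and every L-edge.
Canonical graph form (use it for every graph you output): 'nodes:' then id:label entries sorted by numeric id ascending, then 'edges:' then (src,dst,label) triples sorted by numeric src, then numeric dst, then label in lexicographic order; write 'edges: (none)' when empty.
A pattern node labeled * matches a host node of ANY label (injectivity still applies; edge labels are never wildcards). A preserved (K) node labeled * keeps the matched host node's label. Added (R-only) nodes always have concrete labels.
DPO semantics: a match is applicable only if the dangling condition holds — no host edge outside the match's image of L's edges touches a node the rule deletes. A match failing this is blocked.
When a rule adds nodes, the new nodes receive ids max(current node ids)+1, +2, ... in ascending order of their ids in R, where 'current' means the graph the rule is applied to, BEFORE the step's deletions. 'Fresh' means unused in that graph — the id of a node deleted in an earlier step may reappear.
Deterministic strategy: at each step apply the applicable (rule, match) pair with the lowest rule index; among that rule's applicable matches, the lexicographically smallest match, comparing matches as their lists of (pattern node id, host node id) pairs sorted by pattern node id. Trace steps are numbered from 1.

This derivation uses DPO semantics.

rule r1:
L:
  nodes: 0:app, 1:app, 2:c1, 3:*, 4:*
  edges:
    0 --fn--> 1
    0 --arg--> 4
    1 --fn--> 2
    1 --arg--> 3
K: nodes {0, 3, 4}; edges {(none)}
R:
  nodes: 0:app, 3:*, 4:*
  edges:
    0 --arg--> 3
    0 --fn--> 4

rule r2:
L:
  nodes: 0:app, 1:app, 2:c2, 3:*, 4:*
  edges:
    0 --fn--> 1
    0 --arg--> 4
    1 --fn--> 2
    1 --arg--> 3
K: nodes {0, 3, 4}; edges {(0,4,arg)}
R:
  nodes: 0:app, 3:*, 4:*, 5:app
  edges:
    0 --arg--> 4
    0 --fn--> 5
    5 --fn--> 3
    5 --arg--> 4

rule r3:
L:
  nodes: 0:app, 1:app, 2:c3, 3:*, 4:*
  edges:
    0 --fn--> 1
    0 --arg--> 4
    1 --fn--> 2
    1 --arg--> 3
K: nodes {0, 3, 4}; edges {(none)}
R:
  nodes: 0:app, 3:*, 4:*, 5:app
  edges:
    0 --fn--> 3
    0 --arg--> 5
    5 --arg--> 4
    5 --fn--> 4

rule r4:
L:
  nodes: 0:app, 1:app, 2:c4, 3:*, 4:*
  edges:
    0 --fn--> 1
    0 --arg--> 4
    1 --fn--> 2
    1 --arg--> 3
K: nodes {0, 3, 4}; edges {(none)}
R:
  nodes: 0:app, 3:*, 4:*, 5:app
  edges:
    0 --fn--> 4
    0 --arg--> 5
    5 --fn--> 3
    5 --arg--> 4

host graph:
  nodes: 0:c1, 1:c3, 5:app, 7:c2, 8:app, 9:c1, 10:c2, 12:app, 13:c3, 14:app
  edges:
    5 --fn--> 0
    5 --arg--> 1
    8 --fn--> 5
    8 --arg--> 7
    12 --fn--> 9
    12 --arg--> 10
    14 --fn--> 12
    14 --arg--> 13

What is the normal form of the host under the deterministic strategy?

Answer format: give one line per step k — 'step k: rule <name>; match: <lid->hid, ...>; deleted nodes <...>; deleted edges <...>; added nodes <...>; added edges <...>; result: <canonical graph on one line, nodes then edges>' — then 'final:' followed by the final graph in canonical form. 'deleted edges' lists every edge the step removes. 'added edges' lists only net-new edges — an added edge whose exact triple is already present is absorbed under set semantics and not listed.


step 1: rule r1; match: 0->8, 1->5, 2->0, 3->1, 4->7; deleted nodes 0, 5; deleted edges (5,0,fn); (5,1,arg); (8,5,fn); (8,7,arg); added nodes (none); added edges (8,1,arg); (8,7,fn); result: nodes: 1:c3, 7:c2, 8:app, 9:c1, 10:c2, 12:app, 13:c3, 14:app edges: (8,1,arg); (8,7,fn); (12,9,fn); (12,10,arg); (14,12,fn); (14,13,arg)
step 2: rule r1; match: 0->14, 1->12, 2->9, 3->10, 4->13; deleted nodes 9, 12; deleted edges (12,9,fn); (12,10,arg); (14,12,fn); (14,13,arg); added nodes (none); added edges (14,10,arg); (14,13,fn); result: nodes: 1:c3, 7:c2, 8:app, 10:c2, 13:c3, 14:app edges: (8,1,arg); (8,7,fn); (14,10,arg); (14,13,fn)
final:
nodes: 1:c3, 7:c2, 8:app, 10:c2, 13:c3, 14:app
edges: (8,1,arg); (8,7,fn); (14,10,arg); (14,13,fn)


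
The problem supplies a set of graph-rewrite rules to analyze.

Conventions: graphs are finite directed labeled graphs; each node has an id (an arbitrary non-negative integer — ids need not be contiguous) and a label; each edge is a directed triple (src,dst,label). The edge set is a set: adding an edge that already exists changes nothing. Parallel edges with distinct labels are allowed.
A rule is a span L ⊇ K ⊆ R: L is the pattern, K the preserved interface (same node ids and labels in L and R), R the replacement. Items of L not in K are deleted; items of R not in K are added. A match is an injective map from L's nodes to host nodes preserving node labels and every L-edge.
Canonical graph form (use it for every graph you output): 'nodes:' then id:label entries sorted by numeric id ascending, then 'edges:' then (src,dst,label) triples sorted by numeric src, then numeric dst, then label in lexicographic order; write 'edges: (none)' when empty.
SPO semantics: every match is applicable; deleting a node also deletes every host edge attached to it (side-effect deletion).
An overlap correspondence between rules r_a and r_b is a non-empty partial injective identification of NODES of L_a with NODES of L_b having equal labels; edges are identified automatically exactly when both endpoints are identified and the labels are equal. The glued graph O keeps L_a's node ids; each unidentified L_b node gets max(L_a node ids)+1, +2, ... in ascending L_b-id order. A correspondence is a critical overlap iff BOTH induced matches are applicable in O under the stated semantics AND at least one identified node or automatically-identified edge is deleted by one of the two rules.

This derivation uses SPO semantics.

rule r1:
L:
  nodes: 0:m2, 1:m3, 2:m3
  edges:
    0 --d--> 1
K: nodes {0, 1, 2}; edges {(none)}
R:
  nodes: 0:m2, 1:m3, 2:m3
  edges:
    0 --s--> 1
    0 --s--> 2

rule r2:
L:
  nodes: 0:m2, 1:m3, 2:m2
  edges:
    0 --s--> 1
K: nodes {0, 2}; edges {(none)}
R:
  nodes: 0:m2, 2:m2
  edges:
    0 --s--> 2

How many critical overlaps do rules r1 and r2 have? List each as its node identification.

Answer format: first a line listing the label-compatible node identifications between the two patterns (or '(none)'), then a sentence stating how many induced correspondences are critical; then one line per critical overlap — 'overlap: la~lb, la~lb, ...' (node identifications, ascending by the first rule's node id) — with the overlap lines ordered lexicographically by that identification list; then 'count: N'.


label-compatible node identifications between L(r1) and L(r2): 0~0, 0~2, 1~1, 2~1
6 of the induced correspondences are critical overlaps of r1 and r2.
overlap: 0~0, 1~1
overlap: 0~0, 2~1
overlap: 0~2, 1~1
overlap: 0~2, 2~1
overlap: 1~1
overlap: 2~1
count: 6


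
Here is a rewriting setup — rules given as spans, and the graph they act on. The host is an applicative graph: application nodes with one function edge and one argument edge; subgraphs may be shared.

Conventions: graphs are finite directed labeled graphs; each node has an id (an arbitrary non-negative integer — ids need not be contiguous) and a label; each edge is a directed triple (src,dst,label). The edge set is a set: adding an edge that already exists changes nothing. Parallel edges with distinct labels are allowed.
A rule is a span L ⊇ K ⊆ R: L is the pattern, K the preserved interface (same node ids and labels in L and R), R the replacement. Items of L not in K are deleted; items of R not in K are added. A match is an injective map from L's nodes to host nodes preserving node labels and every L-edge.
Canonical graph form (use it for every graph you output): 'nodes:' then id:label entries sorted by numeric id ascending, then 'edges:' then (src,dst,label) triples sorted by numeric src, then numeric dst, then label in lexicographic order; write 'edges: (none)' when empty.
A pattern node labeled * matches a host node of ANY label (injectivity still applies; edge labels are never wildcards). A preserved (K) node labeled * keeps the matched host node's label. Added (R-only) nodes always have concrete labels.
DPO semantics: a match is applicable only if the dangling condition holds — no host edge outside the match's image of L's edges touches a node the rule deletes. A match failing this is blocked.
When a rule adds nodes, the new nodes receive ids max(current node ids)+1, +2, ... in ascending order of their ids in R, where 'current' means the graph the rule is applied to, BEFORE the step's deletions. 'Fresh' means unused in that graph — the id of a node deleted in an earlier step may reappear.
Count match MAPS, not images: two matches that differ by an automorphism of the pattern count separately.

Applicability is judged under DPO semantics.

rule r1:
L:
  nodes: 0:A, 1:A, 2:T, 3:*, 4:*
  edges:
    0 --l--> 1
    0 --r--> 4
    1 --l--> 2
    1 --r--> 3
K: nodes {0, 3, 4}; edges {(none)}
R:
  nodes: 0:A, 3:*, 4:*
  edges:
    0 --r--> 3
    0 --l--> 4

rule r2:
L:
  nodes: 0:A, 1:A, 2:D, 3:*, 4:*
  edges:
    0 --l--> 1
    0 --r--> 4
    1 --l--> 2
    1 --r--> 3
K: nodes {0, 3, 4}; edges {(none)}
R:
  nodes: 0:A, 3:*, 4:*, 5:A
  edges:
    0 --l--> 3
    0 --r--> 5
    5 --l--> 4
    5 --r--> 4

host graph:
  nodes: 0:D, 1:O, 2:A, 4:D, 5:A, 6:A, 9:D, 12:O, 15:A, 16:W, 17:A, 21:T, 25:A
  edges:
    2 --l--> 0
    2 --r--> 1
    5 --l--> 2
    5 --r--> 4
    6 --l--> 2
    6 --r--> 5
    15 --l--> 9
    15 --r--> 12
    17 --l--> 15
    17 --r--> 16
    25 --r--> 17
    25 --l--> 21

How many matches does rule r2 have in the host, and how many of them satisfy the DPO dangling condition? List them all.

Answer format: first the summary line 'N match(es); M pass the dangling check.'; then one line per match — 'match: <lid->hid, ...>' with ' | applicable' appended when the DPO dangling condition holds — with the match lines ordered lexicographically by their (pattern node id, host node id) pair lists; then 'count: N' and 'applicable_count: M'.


3 match(es); 1 pass the dangling check.
match: 0->5, 1->2, 2->0, 3->1, 4->4
match: 0->6, 1->2, 2->0, 3->1, 4->5
match: 0->17, 1->15, 2->9, 3->12, 4->16 | applicable
count: 3
applicable_count: 1


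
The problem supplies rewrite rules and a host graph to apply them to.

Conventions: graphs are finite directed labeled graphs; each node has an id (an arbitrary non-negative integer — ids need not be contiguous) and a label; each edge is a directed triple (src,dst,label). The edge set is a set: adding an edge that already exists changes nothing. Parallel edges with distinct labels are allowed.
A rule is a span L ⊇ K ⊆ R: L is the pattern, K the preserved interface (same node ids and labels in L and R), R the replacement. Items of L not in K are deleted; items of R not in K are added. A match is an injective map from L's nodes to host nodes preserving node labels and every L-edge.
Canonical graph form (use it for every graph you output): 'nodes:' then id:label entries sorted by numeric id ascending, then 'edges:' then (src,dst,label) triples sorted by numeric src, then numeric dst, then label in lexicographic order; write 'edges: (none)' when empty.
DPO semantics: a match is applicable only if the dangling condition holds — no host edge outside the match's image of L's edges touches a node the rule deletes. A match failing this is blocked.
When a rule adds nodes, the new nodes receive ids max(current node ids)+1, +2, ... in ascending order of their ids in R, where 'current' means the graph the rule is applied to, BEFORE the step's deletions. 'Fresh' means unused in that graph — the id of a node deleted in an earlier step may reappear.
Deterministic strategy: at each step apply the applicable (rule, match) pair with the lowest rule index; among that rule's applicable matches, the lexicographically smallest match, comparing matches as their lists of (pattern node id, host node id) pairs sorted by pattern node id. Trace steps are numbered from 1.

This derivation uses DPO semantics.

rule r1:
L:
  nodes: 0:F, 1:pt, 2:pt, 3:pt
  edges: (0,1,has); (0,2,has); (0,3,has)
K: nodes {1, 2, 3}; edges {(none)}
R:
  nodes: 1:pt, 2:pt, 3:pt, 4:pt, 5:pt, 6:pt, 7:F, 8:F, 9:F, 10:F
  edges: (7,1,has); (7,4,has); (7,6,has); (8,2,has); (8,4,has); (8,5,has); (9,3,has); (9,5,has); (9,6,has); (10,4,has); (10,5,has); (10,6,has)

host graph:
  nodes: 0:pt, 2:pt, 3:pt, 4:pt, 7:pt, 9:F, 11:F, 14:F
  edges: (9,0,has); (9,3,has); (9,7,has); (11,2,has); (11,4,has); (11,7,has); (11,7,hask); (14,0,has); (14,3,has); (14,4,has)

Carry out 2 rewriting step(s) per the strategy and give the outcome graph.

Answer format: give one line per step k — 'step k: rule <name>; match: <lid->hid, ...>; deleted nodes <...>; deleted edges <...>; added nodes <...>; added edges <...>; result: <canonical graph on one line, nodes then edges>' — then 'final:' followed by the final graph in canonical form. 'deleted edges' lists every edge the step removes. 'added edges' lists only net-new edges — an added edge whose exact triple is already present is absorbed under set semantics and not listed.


step 1: rule r1; match: 0->9, 1->0, 2->3, 3->7; deleted nodes 9; deleted edges (9,0,has); (9,3,has); (9,7,has); added nodes 15, 16, 17, 18, 19, 20, 21; added edges (18,0,has); (18,15,has); (18,17,has); (19,3,has); (19,15,has); (19,16,has); (20,7,has); (20,16,has); (20,17,has); (21,15,has); (21,16,has); (21,17,has); result: nodes: 0:pt, 2:pt, 3:pt, 4:pt, 7:pt, 11:F, 14:F, 15:pt, 16:pt, 17:pt, 18:F, 19:F, 20:F, 21:F edges: (11,2,has); (11,4,has); (11,7,has); (11,7,hask); (14,0,has); (14,3,has); (14,4,has); (18,0,has); (18,15,has); (18,17,has); (19,3,has); (19,15,has); (19,16,has); (20,7,has); (20,16,has); (20,17,has); (21,15,has); (21,16,has); (21,17,has)
step 2: rule r1; match: 0->14, 1->0, 2->3, 3->4; deleted nodes 14; deleted edges (14,0,has); (14,3,has); (14,4,has); added nodes 22, 23, 24, 25, 26, 27, 28; added edges (25,0,has); (25,22,has); (25,24,has); (26,3,has); (26,22,has); (26,23,has); (27,4,has); (27,23,has); (27,24,has); (28,22,has); (28,23,has); (28,24,has); result: nodes: 0:pt, 2:pt, 3:pt, 4:pt, 7:pt, 11:F, 15:pt, 16:pt, 17:pt, 18:F, 19:F, 20:F, 21:F, 22:pt, 23:pt, 24:pt, 25:F, 26:F, 27:F, 28:F edges: (11,2,has); (11,4,has); (11,7,has); (11,7,hask); (18,0,has); (18,15,has); (18,17,has); (19,3,has); (19,15,has); (19,16,has); (20,7,has); (20,16,has); (20,17,has); (21,15,has); (21,16,has); (21,17,has); (25,0,has); (25,22,has); (25,24,has); (26,3,has); (26,22,has); (26,23,has); (27,4,has); (27,23,has); (27,24,has); (28,22,has); (28,23,has); (28,24,has)
final:
nodes: 0:pt, 2:pt, 3:pt, 4:pt, 7:pt, 11:F, 15:pt, 16:pt, 17:pt, 18:F, 19:F, 20:F, 21:F, 22:pt, 23:pt, 24:pt, 25:F, 26:F, 27:F, 28:F
edges: (11,2,has); (11,4,has); (11,7,has); (11,7,hask); (18,0,has); (18,15,has); (18,17,has); (19,3,has); (19,15,has); (19,16,has); (20,7,has); (20,16,has); (20,17,has); (21,15,has); (21,16,has); (21,17,has); (25,0,has); (25,22,has); (25,24,has); (26,3,has); (26,22,has); (26,23,has); (27,4,has); (27,23,has); (27,24,has); (28,22,has); (28,23,has); (28,24,has)


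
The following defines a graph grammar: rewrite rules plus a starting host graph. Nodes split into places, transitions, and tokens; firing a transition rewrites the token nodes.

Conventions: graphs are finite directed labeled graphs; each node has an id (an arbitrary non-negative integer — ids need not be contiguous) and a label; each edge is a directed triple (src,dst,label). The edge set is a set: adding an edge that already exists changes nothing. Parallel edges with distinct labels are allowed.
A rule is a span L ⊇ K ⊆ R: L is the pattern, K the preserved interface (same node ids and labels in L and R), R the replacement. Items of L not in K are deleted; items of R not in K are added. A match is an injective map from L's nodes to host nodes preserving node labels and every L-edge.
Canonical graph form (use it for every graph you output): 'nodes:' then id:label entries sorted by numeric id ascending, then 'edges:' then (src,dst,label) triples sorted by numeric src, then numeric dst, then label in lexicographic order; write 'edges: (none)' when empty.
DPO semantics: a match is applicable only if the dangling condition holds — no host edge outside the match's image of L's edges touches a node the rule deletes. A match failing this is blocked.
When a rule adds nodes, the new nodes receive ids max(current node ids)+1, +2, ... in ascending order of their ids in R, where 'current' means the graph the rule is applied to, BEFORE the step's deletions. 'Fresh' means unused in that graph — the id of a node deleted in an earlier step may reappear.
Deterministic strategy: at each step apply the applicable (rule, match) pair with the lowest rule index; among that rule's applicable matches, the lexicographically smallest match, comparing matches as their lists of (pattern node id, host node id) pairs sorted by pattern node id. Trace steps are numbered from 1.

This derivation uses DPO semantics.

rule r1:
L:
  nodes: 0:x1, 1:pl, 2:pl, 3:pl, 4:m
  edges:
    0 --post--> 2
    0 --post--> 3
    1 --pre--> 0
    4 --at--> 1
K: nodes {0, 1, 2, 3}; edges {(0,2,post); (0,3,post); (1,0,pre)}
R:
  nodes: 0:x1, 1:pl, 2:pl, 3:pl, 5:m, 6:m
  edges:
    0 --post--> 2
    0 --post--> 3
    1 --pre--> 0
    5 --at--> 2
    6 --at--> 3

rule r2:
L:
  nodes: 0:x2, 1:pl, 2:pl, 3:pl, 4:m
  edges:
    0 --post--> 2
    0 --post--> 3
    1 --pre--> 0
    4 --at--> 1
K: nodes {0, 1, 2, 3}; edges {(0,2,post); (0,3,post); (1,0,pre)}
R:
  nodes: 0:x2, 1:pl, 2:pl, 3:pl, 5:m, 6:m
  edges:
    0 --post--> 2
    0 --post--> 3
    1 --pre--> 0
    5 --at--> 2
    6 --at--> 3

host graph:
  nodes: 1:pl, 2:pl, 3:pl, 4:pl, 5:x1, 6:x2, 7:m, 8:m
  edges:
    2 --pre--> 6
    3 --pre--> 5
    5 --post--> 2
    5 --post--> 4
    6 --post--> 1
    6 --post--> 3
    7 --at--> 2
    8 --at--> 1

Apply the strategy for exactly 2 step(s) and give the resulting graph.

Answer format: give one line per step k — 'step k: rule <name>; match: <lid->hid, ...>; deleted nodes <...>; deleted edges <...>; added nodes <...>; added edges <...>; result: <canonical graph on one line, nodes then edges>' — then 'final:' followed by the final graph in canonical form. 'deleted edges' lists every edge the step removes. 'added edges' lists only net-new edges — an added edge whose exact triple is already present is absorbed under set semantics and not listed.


step 1: rule r2; match: 0->6, 1->2, 2->1, 3->3, 4->7; deleted nodes 7; deleted edges (7,2,at); added nodes 9, 10; added edges (9,1,at); (10,3,at); result: nodes: 1:pl, 2:pl, 3:pl, 4:pl, 5:x1, 6:x2, 8:m, 9:m, 10:m edges: (2,6,pre); (3,5,pre); (5,2,post); (5,4,post); (6,1,post); (6,3,post); (8,1,at); (9,1,at); (10,3,at)
step 2: rule r1; match: 0->5, 1->3, 2->2, 3->4, 4->10; deleted nodes 10; deleted edges (10,3,at); added nodes 11, 12; added edges (11,2,at); (12,4,at); result: nodes: 1:pl, 2:pl, 3:pl, 4:pl, 5:x1, 6:x2, 8:m, 9:m, 11:m, 12:m edges: (2,6,pre); (3,5,pre); (5,2,post); (5,4,post); (6,1,post); (6,3,post); (8,1,at); (9,1,at); (11,2,at); (12,4,at)
final:
nodes: 1:pl, 2:pl, 3:pl, 4:pl, 5:x1, 6:x2, 8:m, 9:m, 11:m, 12:m
edges: (2,6,pre); (3,5,pre); (5,2,post); (5,4,post); (6,1,post); (6,3,post); (8,1,at); (9,1,at); (11,2,at); (12,4,at)


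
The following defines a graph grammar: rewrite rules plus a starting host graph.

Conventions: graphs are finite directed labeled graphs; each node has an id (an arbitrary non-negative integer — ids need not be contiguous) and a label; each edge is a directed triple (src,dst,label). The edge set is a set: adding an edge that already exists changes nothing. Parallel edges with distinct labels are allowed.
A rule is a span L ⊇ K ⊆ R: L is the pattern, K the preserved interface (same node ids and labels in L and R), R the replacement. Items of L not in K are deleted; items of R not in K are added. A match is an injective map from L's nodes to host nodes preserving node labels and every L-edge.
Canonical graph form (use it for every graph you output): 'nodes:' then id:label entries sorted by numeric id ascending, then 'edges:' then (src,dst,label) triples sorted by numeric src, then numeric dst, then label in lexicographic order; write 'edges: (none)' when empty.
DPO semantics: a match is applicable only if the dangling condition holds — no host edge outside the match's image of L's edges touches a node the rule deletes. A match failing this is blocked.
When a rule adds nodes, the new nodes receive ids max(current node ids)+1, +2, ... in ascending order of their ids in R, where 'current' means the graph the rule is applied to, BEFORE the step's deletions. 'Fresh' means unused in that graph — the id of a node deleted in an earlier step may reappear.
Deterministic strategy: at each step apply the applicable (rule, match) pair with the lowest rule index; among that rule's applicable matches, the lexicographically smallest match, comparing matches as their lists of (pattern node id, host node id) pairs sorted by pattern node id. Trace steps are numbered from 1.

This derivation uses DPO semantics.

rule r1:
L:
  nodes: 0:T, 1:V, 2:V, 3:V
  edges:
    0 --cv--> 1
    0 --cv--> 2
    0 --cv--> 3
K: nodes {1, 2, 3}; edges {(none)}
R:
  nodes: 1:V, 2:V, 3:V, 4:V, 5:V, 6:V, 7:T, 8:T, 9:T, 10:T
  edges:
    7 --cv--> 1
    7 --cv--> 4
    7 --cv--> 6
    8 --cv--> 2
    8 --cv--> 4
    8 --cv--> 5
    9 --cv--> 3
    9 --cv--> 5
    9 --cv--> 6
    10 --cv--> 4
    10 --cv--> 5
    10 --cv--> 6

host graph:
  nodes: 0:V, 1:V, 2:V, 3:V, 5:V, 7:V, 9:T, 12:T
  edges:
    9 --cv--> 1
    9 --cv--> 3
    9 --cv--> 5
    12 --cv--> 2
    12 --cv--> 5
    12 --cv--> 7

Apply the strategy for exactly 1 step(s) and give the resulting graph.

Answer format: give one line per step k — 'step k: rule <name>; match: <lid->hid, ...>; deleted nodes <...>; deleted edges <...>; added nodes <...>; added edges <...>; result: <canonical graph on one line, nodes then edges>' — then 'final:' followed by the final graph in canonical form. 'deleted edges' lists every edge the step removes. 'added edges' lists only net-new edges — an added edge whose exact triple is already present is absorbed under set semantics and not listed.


step 1: rule r1; match: 0->9, 1->1, 2->3, 3->5; deleted nodes 9; deleted edges (9,1,cv); (9,3,cv); (9,5,cv); added nodes 13, 14, 15, 16, 17, 18, 19; added edges (16,1,cv); (16,13,cv); (16,15,cv); (17,3,cv); (17,13,cv); (17,14,cv); (18,5,cv); (18,14,cv); (18,15,cv); (19,13,cv); (19,14,cv); (19,15,cv); result: nodes: 0:V, 1:V, 2:V, 3:V, 5:V, 7:V, 12:T, 13:V, 14:V, 15:V, 16:T, 17:T, 18:T, 19:T edges: (12,2,cv); (12,5,cv); (12,7,cv); (16,1,cv); (16,13,cv); (16,15,cv); (17,3,cv); (17,13,cv); (17,14,cv); (18,5,cv); (18,14,cv); (18,15,cv); (19,13,cv); (19,14,cv); (19,15,cv)
final:
nodes: 0:V, 1:V, 2:V, 3:V, 5:V, 7:V, 12:T, 13:V, 14:V, 15:V, 16:T, 17:T, 18:T, 19:T
edges: (12,2,cv); (12,5,cv); (12,7,cv); (16,1,cv); (16,13,cv); (16,15,cv); (17,3,cv); (17,13,cv); (17,14,cv); (18,5,cv); (18,14,cv); (18,15,cv); (19,13,cv); (19,14,cv); (19,15,cv)


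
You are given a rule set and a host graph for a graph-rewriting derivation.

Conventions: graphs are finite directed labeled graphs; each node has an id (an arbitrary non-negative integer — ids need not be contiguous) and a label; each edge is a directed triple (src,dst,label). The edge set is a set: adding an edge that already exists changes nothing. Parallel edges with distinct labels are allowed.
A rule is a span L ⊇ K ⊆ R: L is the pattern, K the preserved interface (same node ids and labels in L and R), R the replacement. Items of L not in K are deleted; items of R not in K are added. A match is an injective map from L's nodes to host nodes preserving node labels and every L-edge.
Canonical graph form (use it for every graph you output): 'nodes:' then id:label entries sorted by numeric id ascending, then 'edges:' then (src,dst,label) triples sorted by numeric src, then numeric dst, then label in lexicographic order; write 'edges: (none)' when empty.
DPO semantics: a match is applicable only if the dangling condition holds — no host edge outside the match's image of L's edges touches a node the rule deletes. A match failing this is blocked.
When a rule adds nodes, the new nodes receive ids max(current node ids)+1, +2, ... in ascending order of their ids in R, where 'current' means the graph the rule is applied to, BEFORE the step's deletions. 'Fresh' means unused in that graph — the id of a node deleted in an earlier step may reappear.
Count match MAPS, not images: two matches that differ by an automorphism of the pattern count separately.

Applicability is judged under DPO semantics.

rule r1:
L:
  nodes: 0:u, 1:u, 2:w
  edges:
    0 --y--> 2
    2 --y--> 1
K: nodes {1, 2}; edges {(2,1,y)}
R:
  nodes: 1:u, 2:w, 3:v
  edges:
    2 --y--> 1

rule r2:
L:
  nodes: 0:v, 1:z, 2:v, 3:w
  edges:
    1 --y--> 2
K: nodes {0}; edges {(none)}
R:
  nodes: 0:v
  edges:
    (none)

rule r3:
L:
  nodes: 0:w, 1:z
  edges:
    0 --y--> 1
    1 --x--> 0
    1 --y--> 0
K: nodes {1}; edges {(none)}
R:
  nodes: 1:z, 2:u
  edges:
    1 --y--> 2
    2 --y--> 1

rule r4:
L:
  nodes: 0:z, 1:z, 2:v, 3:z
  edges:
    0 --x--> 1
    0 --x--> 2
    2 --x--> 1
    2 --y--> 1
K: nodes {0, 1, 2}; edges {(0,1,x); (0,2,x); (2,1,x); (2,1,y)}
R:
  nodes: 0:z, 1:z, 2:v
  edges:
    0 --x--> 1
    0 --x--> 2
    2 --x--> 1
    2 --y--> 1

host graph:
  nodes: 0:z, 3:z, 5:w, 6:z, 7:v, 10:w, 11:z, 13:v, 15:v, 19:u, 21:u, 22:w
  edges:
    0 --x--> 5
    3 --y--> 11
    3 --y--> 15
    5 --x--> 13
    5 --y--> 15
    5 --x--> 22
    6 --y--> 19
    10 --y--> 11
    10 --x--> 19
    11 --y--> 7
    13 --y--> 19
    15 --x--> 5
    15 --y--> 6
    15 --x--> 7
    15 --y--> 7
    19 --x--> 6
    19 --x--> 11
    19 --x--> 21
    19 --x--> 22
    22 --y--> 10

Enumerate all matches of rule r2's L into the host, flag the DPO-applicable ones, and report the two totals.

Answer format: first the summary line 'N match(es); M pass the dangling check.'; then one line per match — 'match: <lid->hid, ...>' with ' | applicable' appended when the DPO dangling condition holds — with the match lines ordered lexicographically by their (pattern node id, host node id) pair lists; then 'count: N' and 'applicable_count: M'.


12 match(es); 0 pass the dangling check.
match: 0->7, 1->3, 2->15, 3->5
match: 0->7, 1->3, 2->15, 3->10
match: 0->7, 1->3, 2->15, 3->22
match: 0->13, 1->3, 2->15, 3->5
match: 0->13, 1->3, 2->15, 3->10
match: 0->13, 1->3, 2->15, 3->22
match: 0->13, 1->11, 2->7, 3->5
match: 0->13, 1->11, 2->7, 3->10
match: 0->13, 1->11, 2->7, 3->22
match: 0->15, 1->11, 2->7, 3->5
match: 0->15, 1->11, 2->7, 3->10
match: 0->15, 1->11, 2->7, 3->22
count: 12
applicable_count: 0


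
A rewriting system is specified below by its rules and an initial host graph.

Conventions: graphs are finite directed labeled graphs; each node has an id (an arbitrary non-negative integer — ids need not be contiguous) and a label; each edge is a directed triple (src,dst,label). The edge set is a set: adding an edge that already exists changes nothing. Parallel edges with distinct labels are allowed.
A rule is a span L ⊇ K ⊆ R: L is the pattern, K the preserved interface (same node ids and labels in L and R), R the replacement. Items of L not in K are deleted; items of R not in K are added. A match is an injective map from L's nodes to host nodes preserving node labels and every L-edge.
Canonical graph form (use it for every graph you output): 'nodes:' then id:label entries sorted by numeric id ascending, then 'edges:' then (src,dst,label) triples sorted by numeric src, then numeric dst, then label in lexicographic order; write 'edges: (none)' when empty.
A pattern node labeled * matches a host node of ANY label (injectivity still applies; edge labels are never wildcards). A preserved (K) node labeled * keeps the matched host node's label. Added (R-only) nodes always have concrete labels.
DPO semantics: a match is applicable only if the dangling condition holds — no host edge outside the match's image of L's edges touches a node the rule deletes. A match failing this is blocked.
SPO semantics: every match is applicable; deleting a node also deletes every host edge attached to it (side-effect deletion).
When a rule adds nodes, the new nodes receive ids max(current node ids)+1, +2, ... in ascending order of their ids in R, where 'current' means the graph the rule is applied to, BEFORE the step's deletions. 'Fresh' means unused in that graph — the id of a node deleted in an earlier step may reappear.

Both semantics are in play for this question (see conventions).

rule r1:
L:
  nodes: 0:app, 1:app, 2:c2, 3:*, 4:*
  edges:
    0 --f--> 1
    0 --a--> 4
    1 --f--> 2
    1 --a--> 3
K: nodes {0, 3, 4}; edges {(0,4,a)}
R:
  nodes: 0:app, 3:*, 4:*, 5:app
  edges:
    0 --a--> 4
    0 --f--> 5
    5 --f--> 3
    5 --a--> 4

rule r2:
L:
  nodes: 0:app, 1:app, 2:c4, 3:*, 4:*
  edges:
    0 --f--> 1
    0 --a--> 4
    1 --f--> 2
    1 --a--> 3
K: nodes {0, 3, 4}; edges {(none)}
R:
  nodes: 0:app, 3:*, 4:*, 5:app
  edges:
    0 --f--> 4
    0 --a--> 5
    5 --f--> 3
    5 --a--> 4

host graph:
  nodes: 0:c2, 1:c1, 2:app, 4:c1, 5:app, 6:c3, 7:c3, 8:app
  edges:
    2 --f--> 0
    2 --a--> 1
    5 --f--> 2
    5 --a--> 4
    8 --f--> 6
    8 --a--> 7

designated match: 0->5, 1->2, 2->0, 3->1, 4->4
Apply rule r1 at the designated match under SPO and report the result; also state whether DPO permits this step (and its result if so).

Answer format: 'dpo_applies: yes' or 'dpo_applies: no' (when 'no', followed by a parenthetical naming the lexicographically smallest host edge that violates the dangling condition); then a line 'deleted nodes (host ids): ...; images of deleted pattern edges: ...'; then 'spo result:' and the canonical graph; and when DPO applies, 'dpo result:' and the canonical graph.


dpo_applies: yes
deleted nodes (host ids): 0, 2; images of deleted pattern edges: (2,0,f); (2,1,a); (5,2,f)
spo result:
nodes: 1:c1, 4:c1, 5:app, 6:c3, 7:c3, 8:app, 9:app
edges: (5,4,a); (5,9,f); (8,6,f); (8,7,a); (9,1,f); (9,4,a)
dpo result:
nodes: 1:c1, 4:c1, 5:app, 6:c3, 7:c3, 8:app, 9:app
edges: (5,4,a); (5,9,f); (8,6,f); (8,7,a); (9,1,f); (9,4,a)


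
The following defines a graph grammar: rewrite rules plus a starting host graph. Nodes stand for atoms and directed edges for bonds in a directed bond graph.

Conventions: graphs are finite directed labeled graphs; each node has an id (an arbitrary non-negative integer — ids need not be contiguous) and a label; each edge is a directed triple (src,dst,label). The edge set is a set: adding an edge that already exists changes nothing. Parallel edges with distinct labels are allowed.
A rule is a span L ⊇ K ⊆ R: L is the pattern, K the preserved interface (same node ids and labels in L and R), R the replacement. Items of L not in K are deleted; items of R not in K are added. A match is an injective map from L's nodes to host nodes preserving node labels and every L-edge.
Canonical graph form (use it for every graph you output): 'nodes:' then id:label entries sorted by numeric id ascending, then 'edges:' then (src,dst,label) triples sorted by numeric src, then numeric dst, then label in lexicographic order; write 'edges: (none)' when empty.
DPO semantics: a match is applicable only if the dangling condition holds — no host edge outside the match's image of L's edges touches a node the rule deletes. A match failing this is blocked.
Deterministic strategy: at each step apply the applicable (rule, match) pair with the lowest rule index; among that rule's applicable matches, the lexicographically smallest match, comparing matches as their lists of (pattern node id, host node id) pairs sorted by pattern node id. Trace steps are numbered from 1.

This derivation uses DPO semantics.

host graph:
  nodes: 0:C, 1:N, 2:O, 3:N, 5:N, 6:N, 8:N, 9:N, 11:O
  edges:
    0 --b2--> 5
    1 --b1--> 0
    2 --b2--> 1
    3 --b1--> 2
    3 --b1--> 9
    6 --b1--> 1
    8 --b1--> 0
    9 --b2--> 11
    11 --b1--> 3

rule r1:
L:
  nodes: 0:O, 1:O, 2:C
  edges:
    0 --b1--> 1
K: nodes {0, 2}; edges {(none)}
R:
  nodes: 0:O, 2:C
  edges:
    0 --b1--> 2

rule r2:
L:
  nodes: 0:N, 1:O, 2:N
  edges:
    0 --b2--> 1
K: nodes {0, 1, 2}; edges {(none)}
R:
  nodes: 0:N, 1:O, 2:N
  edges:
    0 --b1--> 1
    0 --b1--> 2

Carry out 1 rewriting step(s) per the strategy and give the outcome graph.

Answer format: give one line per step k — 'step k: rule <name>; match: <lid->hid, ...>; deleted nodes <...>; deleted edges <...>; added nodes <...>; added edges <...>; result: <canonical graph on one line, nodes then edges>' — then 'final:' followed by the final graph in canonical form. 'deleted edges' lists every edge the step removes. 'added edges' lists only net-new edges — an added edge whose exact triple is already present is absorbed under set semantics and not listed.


step 1: rule r2; match: 0->9, 1->11, 2->1; deleted nodes (none); deleted edges (9,11,b2); added nodes (none); added edges (9,1,b1); (9,11,b1); result: nodes: 0:C, 1:N, 2:O, 3:N, 5:N, 6:N, 8:N, 9:N, 11:O edges: (0,5,b2); (1,0,b1); (2,1,b2); (3,2,b1); (3,9,b1); (6,1,b1); (8,0,b1); (9,1,b1); (9,11,b1); (11,3,b1)
final:
nodes: 0:C, 1:N, 2:O, 3:N, 5:N, 6:N, 8:N, 9:N, 11:O
edges: (0,5,b2); (1,0,b1); (2,1,b2); (3,2,b1); (3,9,b1); (6,1,b1); (8,0,b1); (9,1,b1); (9,11,b1); (11,3,b1)
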